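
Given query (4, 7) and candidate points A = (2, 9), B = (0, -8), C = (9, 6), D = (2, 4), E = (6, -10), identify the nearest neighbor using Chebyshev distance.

Distances: d(A) = 2, d(B) = 15, d(C) = 5, d(D) = 3, d(E) = 17. Nearest: A = (2, 9) with distance 2.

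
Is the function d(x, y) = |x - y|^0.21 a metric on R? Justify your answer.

Yes. With 0 < p = 0.21 ≤ 1, d(x,y) = |x-y|^0.21 is a metric on R. Non-negativity and symmetry are immediate; |x-y|^0.21 = 0 ⟺ |x-y| = 0 ⟺ x = y. For the triangle inequality, the function t ↦ t^0.21 is subadditive on [0,∞) when p ≤ 1, so |x-z|^0.21 ≤ (|x-y| + |y-z|)^0.21 ≤ |x-y|^0.21 + |y-z|^0.21.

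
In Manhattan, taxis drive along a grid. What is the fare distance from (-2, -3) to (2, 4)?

Σ|x_i - y_i| = |-2 - 2| + |-3 - 4| = 4 + 7 = 11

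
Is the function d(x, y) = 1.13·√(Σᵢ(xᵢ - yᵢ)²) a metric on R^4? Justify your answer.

Yes. The L2 (Euclidean) norm induces a metric on R^4, and multiplying a metric by a positive constant 1.13 > 0 preserves all four axioms: non-negativity (1.13·||x-y|| ≥ 0), identity (1.13·||x-y|| = 0 ⟺ ||x-y|| = 0 ⟺ x = y), symmetry (||x-y|| = ||y-x||), and the triangle inequality (1.13·||x-z|| ≤ 1.13·||x-y|| + 1.13·||y-z||). So d is a metric.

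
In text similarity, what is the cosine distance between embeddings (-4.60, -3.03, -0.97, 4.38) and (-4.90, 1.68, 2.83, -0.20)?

With u = (-4.60, -3.03, -0.97, 4.38), v = (-4.90, 1.68, 2.83, -0.20):
u·v = (-4.6)·(-4.9) + (-3.03)·1.68 + (-0.97)·2.83 + 4.38·(-0.2) = 22.54 + (-5.0904) + (-2.7451) + (-0.876) = 13.8285.
|u| = √((-4.6)² + (-3.03)² + (-0.97)² + 4.38²) = √(21.16 + 9.1809 + 0.9409 + 19.1844) = √50.4662, |v| = √((-4.9)² + 1.68² + 2.83² + (-0.2)²) = √(24.01 + 2.8224 + 8.0089 + 0.04) = √34.8813.
cos θ = (u·v)/(|u||v|) = 13.8285/(√50.4662·√34.8813) ≈ 0.3296
Cosine distance = 1 - cos θ ≈ 1 - 0.3296 = 0.6704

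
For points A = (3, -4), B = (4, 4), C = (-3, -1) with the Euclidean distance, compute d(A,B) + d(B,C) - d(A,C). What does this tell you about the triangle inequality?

d(A,B) = √(1² + 8²) = √65 ≈ 8.0623, d(B,C) = √(7² + 5²) = √74 ≈ 8.6023, d(A,C) = √(6² + 3²) = √45 ≈ 6.7082.
d(A,B) + d(B,C) - d(A,C) = 8.0623 + 8.6023 - 6.7082 = 16.6646 - 6.7082 = 9.9564 (to 4 decimal places). This is ≥ 0, so the triangle inequality holds for these points.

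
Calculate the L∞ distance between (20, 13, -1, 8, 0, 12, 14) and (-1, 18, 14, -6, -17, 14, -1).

max(|x_i - y_i|) = max(|20 - (-1)|, |13 - 18|, |-1 - 14|, |8 - (-6)|, |0 - (-17)|, |12 - 14|, |14 - (-1)|) = max(21, 5, 15, 14, 17, 2, 15) = 21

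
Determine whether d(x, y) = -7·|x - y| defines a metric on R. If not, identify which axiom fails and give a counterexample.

No. With c = -7 < 0, d fails non-negativity: d(2, 10) = -7·|2 - 10| = -7·8 = -56 < 0.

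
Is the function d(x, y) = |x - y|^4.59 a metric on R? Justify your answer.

No. d(x,y) = |x-y|^4.59 fails the triangle inequality since p = 4.59 > 1. Counterexample: x = 2, y = 5, z = 17. d(x,z) = |2 - 17|^4.59 = 15^4.59 ≈ 250183.624, but d(x,y) + d(y,z) = 3^4.59 + 12^4.59 ≈ 154.8769 + 89834.2444 = 89989.1213. Since 250183.624 > 89989.1213, the triangle inequality is violated.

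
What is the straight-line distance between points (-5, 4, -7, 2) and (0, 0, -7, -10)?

√(Σ(x_i - y_i)²) = √((-5 - 0)² + (4 - 0)² + (-7 - (-7))² + (2 - (-10))²)
= √((-5)² + 4² + 0² + 12²) = √(25 + 16 + 0 + 144) = √185 ≈ 13.6015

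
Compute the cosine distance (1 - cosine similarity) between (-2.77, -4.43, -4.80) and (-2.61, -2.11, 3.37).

With u = (-2.77, -4.43, -4.80), v = (-2.61, -2.11, 3.37):
u·v = (-2.77)·(-2.61) + (-4.43)·(-2.11) + (-4.8)·3.37 = 7.2297 + 9.3473 + (-16.176) = 0.401.
|u| = √((-2.77)² + (-4.43)² + (-4.8)²) = √(7.6729 + 19.6249 + 23.04) = √50.3378, |v| = √((-2.61)² + (-2.11)² + 3.37²) = √(6.8121 + 4.4521 + 11.3569) = √22.6211.
cos θ = (u·v)/(|u||v|) = 0.401/(√50.3378·√22.6211) ≈ 0.0119
Cosine distance = 1 - cos θ ≈ 1 - 0.0119 = 0.9881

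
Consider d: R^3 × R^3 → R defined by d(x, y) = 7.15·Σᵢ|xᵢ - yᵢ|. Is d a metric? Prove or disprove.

Yes. The L1 (Manhattan) norm induces a metric on R^3, and multiplying a metric by a positive constant 7.15 > 0 preserves all four axioms: non-negativity (7.15·||x-y|| ≥ 0), identity (7.15·||x-y|| = 0 ⟺ ||x-y|| = 0 ⟺ x = y), symmetry (||x-y|| = ||y-x||), and the triangle inequality (7.15·||x-z|| ≤ 7.15·||x-y|| + 7.15·||y-z||). So d is a metric.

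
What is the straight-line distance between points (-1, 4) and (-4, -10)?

√(Σ(x_i - y_i)²) = √((-1 - (-4))² + (4 - (-10))²)
= √(3² + 14²) = √(9 + 196) = √205 ≈ 14.3178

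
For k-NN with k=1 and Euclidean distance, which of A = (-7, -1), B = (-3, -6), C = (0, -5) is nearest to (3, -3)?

Distances: d(A) ≈ 10.198, d(B) ≈ 6.7082, d(C) ≈ 3.6056. Nearest: C = (0, -5) with distance 3.6056.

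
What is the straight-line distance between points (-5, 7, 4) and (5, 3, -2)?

√(Σ(x_i - y_i)²) = √((-5 - 5)² + (7 - 3)² + (4 - (-2))²)
= √((-10)² + 4² + 6²) = √(100 + 16 + 36) = √152 ≈ 12.3288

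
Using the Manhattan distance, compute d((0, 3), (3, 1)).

Σ|x_i - y_i| = |0 - 3| + |3 - 1| = 3 + 2 = 5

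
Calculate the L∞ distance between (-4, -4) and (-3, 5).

max(|x_i - y_i|) = max(|-4 - (-3)|, |-4 - 5|) = max(1, 9) = 9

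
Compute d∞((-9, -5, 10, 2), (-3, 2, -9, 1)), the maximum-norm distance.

max(|x_i - y_i|) = max(|-9 - (-3)|, |-5 - 2|, |10 - (-9)|, |2 - 1|) = max(6, 7, 19, 1) = 19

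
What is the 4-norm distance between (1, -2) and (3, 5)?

(Σ|x_i - y_i|^4)^(1/4) = (|1 - 3|^4 + |-2 - 5|^4)^(1/4)
= (2^4 + 7^4)^(1/4) = (16 + 2401)^(1/4) = (2417)^(1/4) ≈ 7.0116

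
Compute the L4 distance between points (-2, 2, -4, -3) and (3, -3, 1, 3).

(Σ|x_i - y_i|^4)^(1/4) = (|-2 - 3|^4 + |2 - (-3)|^4 + |-4 - 1|^4 + |-3 - 3|^4)^(1/4)
= (5^4 + 5^4 + 5^4 + 6^4)^(1/4) = (625 + 625 + 625 + 1296)^(1/4) = (3171)^(1/4) ≈ 7.5041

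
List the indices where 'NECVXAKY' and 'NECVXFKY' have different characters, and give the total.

Differing positions: 6. Hamming distance = 1.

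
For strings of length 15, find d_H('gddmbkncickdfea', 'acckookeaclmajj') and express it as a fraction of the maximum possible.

Differing positions: 1, 2, 3, 4, 5, 6, 7, 8, 9, 11, 12, 13, 14, 15. Hamming distance = 14. The maximum possible Hamming distance for length-15 strings is 15, so d_H/15 = 14/15 ≈ 0.9333.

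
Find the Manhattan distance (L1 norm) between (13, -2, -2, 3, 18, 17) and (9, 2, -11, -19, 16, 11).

Σ|x_i - y_i| = |13 - 9| + |-2 - 2| + |-2 - (-11)| + |3 - (-19)| + |18 - 16| + |17 - 11| = 4 + 4 + 9 + 22 + 2 + 6 = 47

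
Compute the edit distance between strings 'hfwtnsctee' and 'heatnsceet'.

Let D[i][j] be the edit distance between the first i characters of 'hfwtnsctee' and the first j characters of 'heatnsceet', with D[i][0] = i, D[0][j] = j, and D[i][j] = D[i-1][j-1] if the characters match, else 1 + min(D[i-1][j], D[i][j-1], D[i-1][j-1]). Filling the table (rows: prefixes of 'hfwtnsctee', columns: prefixes of 'heatnsceet'):
     ε  h  e  a  t  n  s  c  e  e  t
  ε  0  1  2  3  4  5  6  7  8  9 10
  h  1  0  1  2  3  4  5  6  7  8  9
  f  2  1  1  2  3  4  5  6  7  8  9
  w  3  2  2  2  3  4  5  6  7  8  9
  t  4  3  3  3  2  3  4  5  6  7  8
  n  5  4  4  4  3  2  3  4  5  6  7
  s  6  5  5  5  4  3  2  3  4  5  6
  c  7  6  6  6  5  4  3  2  3  4  5
  t  8  7  7  7  6  5  4  3  3  4  4
  e  9  8  7  8  7  6  5  4  3  3  4
  e 10  9  8  8  8  7  6  5  4  3  4
The bottom-right entry gives D[10][10] = 4, so no sequence of fewer than 4 edits works. Backtracking through the table gives one optimal edit sequence (4 edits):
  hfwtnsctee → hewtnsctee (sub f→e @2)
  hewtnsctee → heatnsctee (sub w→a @3)
  heatnsctee → heatnsceee (sub t→e @8)
  heatnsceee → heatnsceet (sub e→t @10)
Edit distance = 4.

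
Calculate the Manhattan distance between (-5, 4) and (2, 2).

Σ|x_i - y_i| = |-5 - 2| + |4 - 2| = 7 + 2 = 9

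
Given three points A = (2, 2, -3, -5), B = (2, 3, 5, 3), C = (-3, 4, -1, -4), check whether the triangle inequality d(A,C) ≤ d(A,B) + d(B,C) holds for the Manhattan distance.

d(A,B) = 0 + 1 + 8 + 8 = 17, d(B,C) = 5 + 1 + 6 + 7 = 19, d(A,C) = 5 + 2 + 2 + 1 = 10.
d(A,C) = 10 ≤ 17 + 19 = 36. Triangle inequality is satisfied.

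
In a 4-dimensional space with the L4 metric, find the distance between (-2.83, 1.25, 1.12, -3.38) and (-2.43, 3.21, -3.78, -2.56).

(Σ|x_i - y_i|^4)^(1/4) = (|-2.83 - (-2.43)|^4 + |1.25 - 3.21|^4 + |1.12 - (-3.78)|^4 + |-3.38 - (-2.56)|^4)^(1/4)
= (0.4^4 + 1.96^4 + 4.9^4 + 0.82^4)^(1/4) ≈ (0.0256 + 14.7579 + 576.4801 + 0.4521)^(1/4) = (591.7157)^(1/4) ≈ 4.9321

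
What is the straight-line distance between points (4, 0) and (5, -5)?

√(Σ(x_i - y_i)²) = √((4 - 5)² + (0 - (-5))²)
= √((-1)² + 5²) = √(1 + 25) = √26 ≈ 5.099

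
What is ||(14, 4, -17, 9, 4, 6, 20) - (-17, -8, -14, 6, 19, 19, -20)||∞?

max(|x_i - y_i|) = max(|14 - (-17)|, |4 - (-8)|, |-17 - (-14)|, |9 - 6|, |4 - 19|, |6 - 19|, |20 - (-20)|) = max(31, 12, 3, 3, 15, 13, 40) = 40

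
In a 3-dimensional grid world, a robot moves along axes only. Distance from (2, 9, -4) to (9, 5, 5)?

Σ|x_i - y_i| = |2 - 9| + |9 - 5| + |-4 - 5| = 7 + 4 + 9 = 20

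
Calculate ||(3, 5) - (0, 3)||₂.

√(Σ(x_i - y_i)²) = √((3 - 0)² + (5 - 3)²)
= √(3² + 2²) = √(9 + 4) = √13 ≈ 3.6056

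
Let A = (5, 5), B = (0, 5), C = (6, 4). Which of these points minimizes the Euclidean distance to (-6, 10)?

Distances: d(A) ≈ 12.083, d(B) ≈ 7.8102, d(C) ≈ 13.4164. Nearest: B = (0, 5) with distance 7.8102.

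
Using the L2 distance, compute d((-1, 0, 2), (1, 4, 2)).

(Σ|x_i - y_i|^2)^(1/2) = (|-1 - 1|^2 + |0 - 4|^2 + |2 - 2|^2)^(1/2)
= (2^2 + 4^2 + 0^2)^(1/2) = (4 + 16 + 0)^(1/2) = (20)^(1/2) ≈ 4.4721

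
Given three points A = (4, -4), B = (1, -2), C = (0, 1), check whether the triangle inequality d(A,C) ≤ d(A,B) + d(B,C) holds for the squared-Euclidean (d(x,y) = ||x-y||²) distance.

d(A,B) = 3² + 2² = 13, d(B,C) = 1² + 3² = 10, d(A,C) = 4² + 5² = 41.
d(A,C) = 41 > 13 + 10 = 23. Triangle inequality is VIOLATED. (Squared-Euclidean is not a metric — this is a counterexample.)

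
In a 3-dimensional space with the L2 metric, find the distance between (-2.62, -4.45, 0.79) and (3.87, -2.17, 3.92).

(Σ|x_i - y_i|^2)^(1/2) = (|-2.62 - 3.87|^2 + |-4.45 - (-2.17)|^2 + |0.79 - 3.92|^2)^(1/2)
= (6.49^2 + 2.28^2 + 3.13^2)^(1/2) = (42.1201 + 5.1984 + 9.7969)^(1/2) = (57.1154)^(1/2) ≈ 7.5575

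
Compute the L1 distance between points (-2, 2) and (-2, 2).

Σ|x_i - y_i| = |-2 - (-2)| + |2 - 2| = 0 + 0 = 0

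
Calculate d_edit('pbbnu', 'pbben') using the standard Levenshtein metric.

Let D[i][j] be the edit distance between the first i characters of 'pbbnu' and the first j characters of 'pbben', with D[i][0] = i, D[0][j] = j, and D[i][j] = D[i-1][j-1] if the characters match, else 1 + min(D[i-1][j], D[i][j-1], D[i-1][j-1]). Filling the table (rows: prefixes of 'pbbnu', columns: prefixes of 'pbben'):
     ε  p  b  b  e  n
  ε  0  1  2  3  4  5
  p  1  0  1  2  3  4
  b  2  1  0  1  2  3
  b  3  2  1  0  1  2
  n  4  3  2  1  1  1
  u  5  4  3  2  2  2
The bottom-right entry gives D[5][5] = 2, so no sequence of fewer than 2 edits works. Backtracking through the table gives one optimal edit sequence (2 edits):
  pbbnu → pbbeu (sub n→e @4)
  pbbeu → pbben (sub u→n @5)
Edit distance = 2.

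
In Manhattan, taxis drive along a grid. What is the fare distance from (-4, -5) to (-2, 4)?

Σ|x_i - y_i| = |-4 - (-2)| + |-5 - 4| = 2 + 9 = 11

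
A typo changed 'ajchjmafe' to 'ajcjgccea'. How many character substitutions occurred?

Differing positions: 4, 5, 6, 7, 8, 9. Hamming distance = 6.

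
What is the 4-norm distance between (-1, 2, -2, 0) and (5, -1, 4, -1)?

(Σ|x_i - y_i|^4)^(1/4) = (|-1 - 5|^4 + |2 - (-1)|^4 + |-2 - 4|^4 + |0 - (-1)|^4)^(1/4)
= (6^4 + 3^4 + 6^4 + 1^4)^(1/4) = (1296 + 81 + 1296 + 1)^(1/4) = (2674)^(1/4) ≈ 7.191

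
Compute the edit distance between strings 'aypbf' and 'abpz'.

Let D[i][j] be the edit distance between the first i characters of 'aypbf' and the first j characters of 'abpz', with D[i][0] = i, D[0][j] = j, and D[i][j] = D[i-1][j-1] if the characters match, else 1 + min(D[i-1][j], D[i][j-1], D[i-1][j-1]). Filling the table (rows: prefixes of 'aypbf', columns: prefixes of 'abpz'):
     ε  a  b  p  z
  ε  0  1  2  3  4
  a  1  0  1  2  3
  y  2  1  1  2  3
  p  3  2  2  1  2
  b  4  3  2  2  2
  f  5  4  3  3  3
The bottom-right entry gives D[5][4] = 3, so no sequence of fewer than 3 edits works. Backtracking through the table gives one optimal edit sequence (3 edits):
  aypbf → abpbf (sub y→b @2)
  abpbf → abpf (del b @4)
  abpf → abpz (sub f→z @4)
Edit distance = 3.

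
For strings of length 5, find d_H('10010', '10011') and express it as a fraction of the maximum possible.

Differing positions: 5. Hamming distance = 1. The maximum possible Hamming distance for length-5 strings is 5, so d_H/5 = 1/5 = 0.2.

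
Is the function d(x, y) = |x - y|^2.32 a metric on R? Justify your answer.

No. d(x,y) = |x-y|^2.32 fails the triangle inequality since p = 2.32 > 1. Counterexample: x = 5, y = 16, z = 17. d(x,z) = |5 - 17|^2.32 = 12^2.32 ≈ 318.9338, but d(x,y) + d(y,z) = 11^2.32 + 1^2.32 ≈ 260.634 + 1 = 261.634. Since 318.9338 > 261.634, the triangle inequality is violated.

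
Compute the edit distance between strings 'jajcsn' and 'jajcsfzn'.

Let D[i][j] be the edit distance between the first i characters of 'jajcsn' and the first j characters of 'jajcsfzn', with D[i][0] = i, D[0][j] = j, and D[i][j] = D[i-1][j-1] if the characters match, else 1 + min(D[i-1][j], D[i][j-1], D[i-1][j-1]). Filling the table (rows: prefixes of 'jajcsn', columns: prefixes of 'jajcsfzn'):
     ε  j  a  j  c  s  f  z  n
  ε  0  1  2  3  4  5  6  7  8
  j  1  0  1  2  3  4  5  6  7
  a  2  1  0  1  2  3  4  5  6
  j  3  2  1  0  1  2  3  4  5
  c  4  3  2  1  0  1  2  3  4
  s  5  4  3  2  1  0  1  2  3
  n  6  5  4  3  2  1  1  2  2
The bottom-right entry gives D[6][8] = 2, so no sequence of fewer than 2 edits works. Backtracking through the table gives one optimal edit sequence (2 edits):
  jajcsn → jajcsfn (ins f @6)
  jajcsfn → jajcsfzn (ins z @7)
Edit distance = 2.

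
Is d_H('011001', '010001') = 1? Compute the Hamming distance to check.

Differing positions: 3. Hamming distance = 1, so the claim is true.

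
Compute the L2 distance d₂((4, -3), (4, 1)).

√(Σ(x_i - y_i)²) = √((4 - 4)² + (-3 - 1)²)
= √(0² + (-4)²) = √(0 + 16) = √16 = 4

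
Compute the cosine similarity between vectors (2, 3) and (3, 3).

With u = (2, 3), v = (3, 3):
u·v = 2·3 + 3·3 = 6 + 9 = 15.
|u| = √(2² + 3²) = √13, |v| = √(3² + 3²) = √18, so |u||v| = √(13·18) = √234.
cos θ = (u·v)/(|u||v|) = 15/√234 ≈ 0.9806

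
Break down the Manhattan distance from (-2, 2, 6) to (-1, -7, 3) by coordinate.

Σ|x_i - y_i| = |-2 - (-1)| + |2 - (-7)| + |6 - 3| = 1 + 9 + 3 = 13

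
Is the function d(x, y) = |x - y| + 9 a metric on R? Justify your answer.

No. d fails identity of indiscernibles (specifically d(x,x) = 0): d(3, 3) = |3 - 3| + 9 = 0 + 9 = 9 ≠ 0.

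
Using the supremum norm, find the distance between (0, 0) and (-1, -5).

max(|x_i - y_i|) = max(|0 - (-1)|, |0 - (-5)|) = max(1, 5) = 5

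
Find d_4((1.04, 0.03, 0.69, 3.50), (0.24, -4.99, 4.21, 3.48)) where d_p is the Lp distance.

(Σ|x_i - y_i|^4)^(1/4) = (|1.04 - 0.24|^4 + |0.03 - (-4.99)|^4 + |0.69 - 4.21|^4 + |3.5 - 3.48|^4)^(1/4)
= (0.8^4 + 5.02^4 + 3.52^4 + 0.02^4)^(1/4) ≈ (0.4096 + 635.0602 + 153.522 + 0)^(1/4) = (788.9918)^(1/4) ≈ 5.2999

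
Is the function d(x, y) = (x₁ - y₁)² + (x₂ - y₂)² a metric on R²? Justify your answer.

No. The squared Euclidean distance fails the triangle inequality. Counterexample: x = (0, 0), y = (3, 4), z = (6, 8). d(x,z) = 6² + 8² = 100, but d(x,y) + d(y,z) = (3² + 4²) + (3² + 4²) = 25 + 25 = 50. Since 100 > 50, the triangle inequality is violated. (Note: √d, the ordinary Euclidean distance, IS a metric.)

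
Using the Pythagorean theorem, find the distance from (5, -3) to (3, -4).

√(Σ(x_i - y_i)²) = √((5 - 3)² + (-3 - (-4))²)
= √(2² + 1²) = √(4 + 1) = √5 ≈ 2.2361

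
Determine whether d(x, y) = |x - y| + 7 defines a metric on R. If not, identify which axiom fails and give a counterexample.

No. d fails identity of indiscernibles (specifically d(x,x) = 0): d(-8, -8) = |-8 - (-8)| + 7 = 0 + 7 = 7 ≠ 0.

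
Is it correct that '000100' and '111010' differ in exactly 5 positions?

Differing positions: 1, 2, 3, 4, 5. Hamming distance = 5, so the claim is true.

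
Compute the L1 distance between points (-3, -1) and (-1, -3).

Σ|x_i - y_i| = |-3 - (-1)| + |-1 - (-3)| = 2 + 2 = 4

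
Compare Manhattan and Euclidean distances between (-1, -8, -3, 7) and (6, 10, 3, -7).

L1 = |-1 - 6| + |-8 - 10| + |-3 - 3| + |7 - (-7)| = 7 + 18 + 6 + 14 = 45
L2 = √(7² + 18² + 6² + 14²) = √605 ≈ 24.5967
L1 ≥ L2 always (equality iff movement is along one axis); L1 > L2 here.
Ratio L1/L2 = 45/√605 ≈ 1.8295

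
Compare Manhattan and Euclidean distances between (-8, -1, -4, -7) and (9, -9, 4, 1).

L1 = |-8 - 9| + |-1 - (-9)| + |-4 - 4| + |-7 - 1| = 17 + 8 + 8 + 8 = 41
L2 = √(17² + 8² + 8² + 8²) = √481 ≈ 21.9317
L1 ≥ L2 always (equality iff movement is along one axis); L1 > L2 here.
Ratio L1/L2 = 41/√481 ≈ 1.8694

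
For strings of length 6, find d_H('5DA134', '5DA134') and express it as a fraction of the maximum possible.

Differing positions: none. Hamming distance = 0. The maximum possible Hamming distance for length-6 strings is 6, so d_H/6 = 0/6 = 0.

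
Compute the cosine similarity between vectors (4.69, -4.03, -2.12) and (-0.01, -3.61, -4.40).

With u = (4.69, -4.03, -2.12), v = (-0.01, -3.61, -4.40):
u·v = 4.69·(-0.01) + (-4.03)·(-3.61) + (-2.12)·(-4.4) = (-0.0469) + 14.5483 + 9.328 = 23.8294.
|u| = √(4.69² + (-4.03)² + (-2.12)²) = √(21.9961 + 16.2409 + 4.4944) = √42.7314, |v| = √((-0.01)² + (-3.61)² + (-4.4)²) = √(0.0001 + 13.0321 + 19.36) = √32.3922.
cos θ = (u·v)/(|u||v|) = 23.8294/(√42.7314·√32.3922) ≈ 0.6405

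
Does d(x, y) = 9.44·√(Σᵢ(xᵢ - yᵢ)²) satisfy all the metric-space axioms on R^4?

Yes. The L2 (Euclidean) norm induces a metric on R^4, and multiplying a metric by a positive constant 9.44 > 0 preserves all four axioms: non-negativity (9.44·||x-y|| ≥ 0), identity (9.44·||x-y|| = 0 ⟺ ||x-y|| = 0 ⟺ x = y), symmetry (||x-y|| = ||y-x||), and the triangle inequality (9.44·||x-z|| ≤ 9.44·||x-y|| + 9.44·||y-z||). So d is a metric.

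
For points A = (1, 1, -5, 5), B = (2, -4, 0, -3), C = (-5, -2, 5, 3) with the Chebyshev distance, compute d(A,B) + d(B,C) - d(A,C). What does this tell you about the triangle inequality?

d(A,B) = max(1, 5, 5, 8) = 8, d(B,C) = max(7, 2, 5, 6) = 7, d(A,C) = max(6, 3, 10, 2) = 10.
d(A,B) + d(B,C) - d(A,C) = 8 + 7 - 10 = 15 - 10 = 5. This is ≥ 0, so the triangle inequality holds for these points.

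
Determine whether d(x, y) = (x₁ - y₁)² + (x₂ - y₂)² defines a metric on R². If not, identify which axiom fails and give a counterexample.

No. The squared Euclidean distance fails the triangle inequality. Counterexample: x = (0, 0), y = (4, 1), z = (8, 2). d(x,z) = 8² + 2² = 68, but d(x,y) + d(y,z) = (4² + 1²) + (4² + 1²) = 17 + 17 = 34. Since 68 > 34, the triangle inequality is violated. (Note: √d, the ordinary Euclidean distance, IS a metric.)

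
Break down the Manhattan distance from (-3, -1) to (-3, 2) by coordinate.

Σ|x_i - y_i| = |-3 - (-3)| + |-1 - 2| = 0 + 3 = 3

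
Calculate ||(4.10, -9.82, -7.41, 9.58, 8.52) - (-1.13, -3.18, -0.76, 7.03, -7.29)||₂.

√(Σ(x_i - y_i)²) = √((4.1 - (-1.13))² + (-9.82 - (-3.18))² + (-7.41 - (-0.76))² + (9.58 - 7.03)² + (8.52 - (-7.29))²)
= √(5.23² + (-6.64)² + (-6.65)² + 2.55² + 15.81²) = √(27.3529 + 44.0896 + 44.2225 + 6.5025 + 249.9561) = √372.1236 ≈ 19.2905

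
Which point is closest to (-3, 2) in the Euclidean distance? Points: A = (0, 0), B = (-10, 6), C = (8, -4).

Distances: d(A) ≈ 3.6056, d(B) ≈ 8.0623, d(C) ≈ 12.53. Nearest: A = (0, 0) with distance 3.6056.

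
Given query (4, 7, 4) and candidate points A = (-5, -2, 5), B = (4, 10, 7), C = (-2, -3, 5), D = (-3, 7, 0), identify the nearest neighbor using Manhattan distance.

Distances: d(A) = 19, d(B) = 6, d(C) = 17, d(D) = 11. Nearest: B = (4, 10, 7) with distance 6.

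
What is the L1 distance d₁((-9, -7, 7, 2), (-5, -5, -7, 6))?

Σ|x_i - y_i| = |-9 - (-5)| + |-7 - (-5)| + |7 - (-7)| + |2 - 6| = 4 + 2 + 14 + 4 = 24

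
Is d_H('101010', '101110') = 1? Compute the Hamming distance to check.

Differing positions: 4. Hamming distance = 1, so the claim is true.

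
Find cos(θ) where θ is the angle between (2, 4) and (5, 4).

With u = (2, 4), v = (5, 4):
u·v = 2·5 + 4·4 = 10 + 16 = 26.
|u| = √(2² + 4²) = √20, |v| = √(5² + 4²) = √41, so |u||v| = √(20·41) = √820.
cos θ = (u·v)/(|u||v|) = 26/√820 ≈ 0.908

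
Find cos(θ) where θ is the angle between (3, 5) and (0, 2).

With u = (3, 5), v = (0, 2):
u·v = 3·0 + 5·2 = 0 + 10 = 10.
|u| = √(3² + 5²) = √34, |v| = √(0² + 2²) = √4, so |u||v| = √(34·4) = √136.
cos θ = (u·v)/(|u||v|) = 10/√136 ≈ 0.8575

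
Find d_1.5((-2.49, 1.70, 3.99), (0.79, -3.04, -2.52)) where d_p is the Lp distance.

(Σ|x_i - y_i|^1.5)^(1/1.5) = (|-2.49 - 0.79|^1.5 + |1.7 - (-3.04)|^1.5 + |3.99 - (-2.52)|^1.5)^(1/1.5)
= (3.28^1.5 + 4.74^1.5 + 6.51^1.5)^(1/1.5) ≈ (5.9403 + 10.3197 + 16.6101)^(1/1.5) = (32.8701)^(1/1.5) ≈ 10.2613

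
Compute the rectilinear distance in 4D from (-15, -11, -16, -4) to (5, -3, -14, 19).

Σ|x_i - y_i| = |-15 - 5| + |-11 - (-3)| + |-16 - (-14)| + |-4 - 19| = 20 + 8 + 2 + 23 = 53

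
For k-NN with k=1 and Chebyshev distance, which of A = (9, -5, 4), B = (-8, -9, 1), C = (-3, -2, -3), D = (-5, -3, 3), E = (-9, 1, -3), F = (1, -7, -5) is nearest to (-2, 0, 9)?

Distances: d(A) = 11, d(B) = 9, d(C) = 12, d(D) = 6, d(E) = 12, d(F) = 14. Nearest: D = (-5, -3, 3) with distance 6.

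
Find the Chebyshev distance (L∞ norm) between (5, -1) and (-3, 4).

max(|x_i - y_i|) = max(|5 - (-3)|, |-1 - 4|) = max(8, 5) = 8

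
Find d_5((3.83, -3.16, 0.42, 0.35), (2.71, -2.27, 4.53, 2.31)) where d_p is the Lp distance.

(Σ|x_i - y_i|^5)^(1/5) = (|3.83 - 2.71|^5 + |-3.16 - (-2.27)|^5 + |0.42 - 4.53|^5 + |0.35 - 2.31|^5)^(1/5)
= (1.12^5 + 0.89^5 + 4.11^5 + 1.96^5)^(1/5) ≈ (1.7623 + 0.5584 + 1172.7599 + 28.9255)^(1/5) = (1204.0061)^(1/5) ≈ 4.1317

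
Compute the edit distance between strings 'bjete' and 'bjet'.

Let D[i][j] be the edit distance between the first i characters of 'bjete' and the first j characters of 'bjet', with D[i][0] = i, D[0][j] = j, and D[i][j] = D[i-1][j-1] if the characters match, else 1 + min(D[i-1][j], D[i][j-1], D[i-1][j-1]). Filling the table (rows: prefixes of 'bjete', columns: prefixes of 'bjet'):
     ε  b  j  e  t
  ε  0  1  2  3  4
  b  1  0  1  2  3
  j  2  1  0  1  2
  e  3  2  1  0  1
  t  4  3  2  1  0
  e  5  4  3  2  1
The bottom-right entry gives D[5][4] = 1, so no sequence of fewer than 1 edit works. Backtracking through the table gives one optimal edit sequence (1 edit):
  bjete → bjet (del e @5)
Edit distance = 1.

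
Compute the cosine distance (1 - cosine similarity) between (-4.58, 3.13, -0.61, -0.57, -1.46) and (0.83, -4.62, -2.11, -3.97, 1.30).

With u = (-4.58, 3.13, -0.61, -0.57, -1.46), v = (0.83, -4.62, -2.11, -3.97, 1.30):
u·v = (-4.58)·0.83 + 3.13·(-4.62) + (-0.61)·(-2.11) + (-0.57)·(-3.97) + (-1.46)·1.3 = (-3.8014) + (-14.4606) + 1.2871 + 2.2629 + (-1.898) = -16.61.
|u| = √((-4.58)² + 3.13² + (-0.61)² + (-0.57)² + (-1.46)²) = √(20.9764 + 9.7969 + 0.3721 + 0.3249 + 2.1316) = √33.6019, |v| = √(0.83² + (-4.62)² + (-2.11)² + (-3.97)² + 1.3²) = √(0.6889 + 21.3444 + 4.4521 + 15.7609 + 1.69) = √43.9363.
cos θ = (u·v)/(|u||v|) = -16.61/(√33.6019·√43.9363) ≈ -0.4323
Cosine distance = 1 - cos θ ≈ 1 - (-0.4323) = 1.4323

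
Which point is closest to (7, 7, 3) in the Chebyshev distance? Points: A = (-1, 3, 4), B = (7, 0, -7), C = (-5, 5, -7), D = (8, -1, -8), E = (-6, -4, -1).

Distances: d(A) = 8, d(B) = 10, d(C) = 12, d(D) = 11, d(E) = 13. Nearest: A = (-1, 3, 4) with distance 8.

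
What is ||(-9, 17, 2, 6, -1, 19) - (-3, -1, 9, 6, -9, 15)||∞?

max(|x_i - y_i|) = max(|-9 - (-3)|, |17 - (-1)|, |2 - 9|, |6 - 6|, |-1 - (-9)|, |19 - 15|) = max(6, 18, 7, 0, 8, 4) = 18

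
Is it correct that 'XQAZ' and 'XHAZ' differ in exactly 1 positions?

Differing positions: 2. Hamming distance = 1, so the claim is true.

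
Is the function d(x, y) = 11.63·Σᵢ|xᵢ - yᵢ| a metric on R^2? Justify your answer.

Yes. The L1 (Manhattan) norm induces a metric on R^2, and multiplying a metric by a positive constant 11.63 > 0 preserves all four axioms: non-negativity (11.63·||x-y|| ≥ 0), identity (11.63·||x-y|| = 0 ⟺ ||x-y|| = 0 ⟺ x = y), symmetry (||x-y|| = ||y-x||), and the triangle inequality (11.63·||x-z|| ≤ 11.63·||x-y|| + 11.63·||y-z||). So d is a metric.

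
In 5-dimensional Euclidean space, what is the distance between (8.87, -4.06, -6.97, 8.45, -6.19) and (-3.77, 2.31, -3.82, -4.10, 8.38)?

√(Σ(x_i - y_i)²) = √((8.87 - (-3.77))² + (-4.06 - 2.31)² + (-6.97 - (-3.82))² + (8.45 - (-4.1))² + (-6.19 - 8.38)²)
= √(12.64² + (-6.37)² + (-3.15)² + 12.55² + (-14.57)²) = √(159.7696 + 40.5769 + 9.9225 + 157.5025 + 212.2849) = √580.0564 ≈ 24.0844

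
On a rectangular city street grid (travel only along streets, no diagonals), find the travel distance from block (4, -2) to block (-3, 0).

Σ|x_i - y_i| = |4 - (-3)| + |-2 - 0| = 7 + 2 = 9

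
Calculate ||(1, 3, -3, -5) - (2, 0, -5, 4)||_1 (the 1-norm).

Σ|x_i - y_i| = |1 - 2| + |3 - 0| + |-3 - (-5)| + |-5 - 4| = 1 + 3 + 2 + 9 = 15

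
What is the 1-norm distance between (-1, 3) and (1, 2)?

Σ|x_i - y_i| = |-1 - 1| + |3 - 2| = 2 + 1 = 3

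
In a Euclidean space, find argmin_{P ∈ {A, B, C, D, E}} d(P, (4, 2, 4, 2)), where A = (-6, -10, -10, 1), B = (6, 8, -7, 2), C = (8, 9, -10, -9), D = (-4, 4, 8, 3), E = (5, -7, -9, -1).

Distances: d(A) = 21, d(B) ≈ 12.6886, d(C) ≈ 19.5448, d(D) ≈ 9.2195, d(E) ≈ 16.1245. Nearest: D = (-4, 4, 8, 3) with distance 9.2195.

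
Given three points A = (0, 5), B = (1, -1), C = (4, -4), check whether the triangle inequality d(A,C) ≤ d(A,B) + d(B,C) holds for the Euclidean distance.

d(A,B) = √(1² + 6²) = √37 ≈ 6.0828, d(B,C) = √(3² + 3²) = √18 ≈ 4.2426, d(A,C) = √(4² + 9²) = √97 ≈ 9.8489.
d(A,C) ≈ 9.8489 ≤ 6.0828 + 4.2426 = 10.3254. Triangle inequality is satisfied.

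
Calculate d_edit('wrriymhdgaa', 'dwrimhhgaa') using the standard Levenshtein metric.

Let D[i][j] be the edit distance between the first i characters of 'wrriymhdgaa' and the first j characters of 'dwrimhhgaa', with D[i][0] = i, D[0][j] = j, and D[i][j] = D[i-1][j-1] if the characters match, else 1 + min(D[i-1][j], D[i][j-1], D[i-1][j-1]). Filling the table (rows: prefixes of 'wrriymhdgaa', columns: prefixes of 'dwrimhhgaa'):
     ε  d  w  r  i  m  h  h  g  a  a
  ε  0  1  2  3  4  5  6  7  8  9 10
  w  1  1  1  2  3  4  5  6  7  8  9
  r  2  2  2  1  2  3  4  5  6  7  8
  r  3  3  3  2  2  3  4  5  6  7  8
  i  4  4  4  3  2  3  4  5  6  7  8
  y  5  5  5  4  3  3  4  5  6  7  8
  m  6  6  6  5  4  3  4  5  6  7  8
  h  7  7  7  6  5  4  3  4  5  6  7
  d  8  7  8  7  6  5  4  4  5  6  7
  g  9  8  8  8  7  6  5  5  4  5  6
  a 10  9  9  9  8  7  6  6  5  4  5
  a 11 10 10 10  9  8  7  7  6  5  4
The bottom-right entry gives D[11][10] = 4, so no sequence of fewer than 4 edits works. Backtracking through the table gives one optimal edit sequence (4 edits):
  wrriymhdgaa → drriymhdgaa (sub w→d @1)
  drriymhdgaa → dwriymhdgaa (sub r→w @2)
  dwriymhdgaa → dwrimhdgaa (del y @5)
  dwrimhdgaa → dwrimhhgaa (sub d→h @7)
Edit distance = 4.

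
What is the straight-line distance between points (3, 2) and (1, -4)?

√(Σ(x_i - y_i)²) = √((3 - 1)² + (2 - (-4))²)
= √(2² + 6²) = √(4 + 36) = √40 ≈ 6.3246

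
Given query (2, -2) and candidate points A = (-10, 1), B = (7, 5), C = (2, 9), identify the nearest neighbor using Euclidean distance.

Distances: d(A) ≈ 12.3693, d(B) ≈ 8.6023, d(C) = 11. Nearest: B = (7, 5) with distance 8.6023.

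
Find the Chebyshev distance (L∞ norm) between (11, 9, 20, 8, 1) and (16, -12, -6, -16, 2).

max(|x_i - y_i|) = max(|11 - 16|, |9 - (-12)|, |20 - (-6)|, |8 - (-16)|, |1 - 2|) = max(5, 21, 26, 24, 1) = 26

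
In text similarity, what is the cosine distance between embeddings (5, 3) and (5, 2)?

With u = (5, 3), v = (5, 2):
u·v = 5·5 + 3·2 = 25 + 6 = 31.
|u| = √(5² + 3²) = √34, |v| = √(5² + 2²) = √29, so |u||v| = √(34·29) = √986.
cos θ = (u·v)/(|u||v|) = 31/√986 ≈ 0.9872
Cosine distance = 1 - cos θ ≈ 1 - 0.9872 = 0.0128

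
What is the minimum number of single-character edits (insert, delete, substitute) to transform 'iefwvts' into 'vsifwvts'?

Let D[i][j] be the edit distance between the first i characters of 'iefwvts' and the first j characters of 'vsifwvts', with D[i][0] = i, D[0][j] = j, and D[i][j] = D[i-1][j-1] if the characters match, else 1 + min(D[i-1][j], D[i][j-1], D[i-1][j-1]). Filling the table (rows: prefixes of 'iefwvts', columns: prefixes of 'vsifwvts'):
     ε  v  s  i  f  w  v  t  s
  ε  0  1  2  3  4  5  6  7  8
  i  1  1  2  2  3  4  5  6  7
  e  2  2  2  3  3  4  5  6  7
  f  3  3  3  3  3  4  5  6  7
  w  4  4  4  4  4  3  4  5  6
  v  5  4  5  5  5  4  3  4  5
  t  6  5  5  6  6  5  4  3  4
  s  7  6  5  6  7  6  5  4  3
The bottom-right entry gives D[7][8] = 3, so no sequence of fewer than 3 edits works. Backtracking through the table gives one optimal edit sequence (3 edits):
  iefwvts → viefwvts (ins v @1)
  viefwvts → vsefwvts (sub i→s @2)
  vsefwvts → vsifwvts (sub e→i @3)
Edit distance = 3.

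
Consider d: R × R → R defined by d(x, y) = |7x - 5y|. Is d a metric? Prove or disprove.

No. d fails symmetry: d(4, 3) = |7·4 - 5·3| = |13| = 13, but d(3, 4) = |7·3 - 5·4| = |1| = 1. Since 13 ≠ 1, d(x,y) ≠ d(y,x) in general.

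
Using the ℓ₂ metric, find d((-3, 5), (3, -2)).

√(Σ(x_i - y_i)²) = √((-3 - 3)² + (5 - (-2))²)
= √((-6)² + 7²) = √(36 + 49) = √85 ≈ 9.2195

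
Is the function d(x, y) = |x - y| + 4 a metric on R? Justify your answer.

No. d fails identity of indiscernibles (specifically d(x,x) = 0): d(3, 3) = |3 - 3| + 4 = 0 + 4 = 4 ≠ 0.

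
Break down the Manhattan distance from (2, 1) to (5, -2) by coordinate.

Σ|x_i - y_i| = |2 - 5| + |1 - (-2)| = 3 + 3 = 6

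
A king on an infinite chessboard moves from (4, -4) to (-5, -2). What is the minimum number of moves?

max(|x_i - y_i|) = max(|4 - (-5)|, |-4 - (-2)|) = max(9, 2) = 9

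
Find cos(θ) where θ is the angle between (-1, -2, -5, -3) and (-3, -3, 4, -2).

With u = (-1, -2, -5, -3), v = (-3, -3, 4, -2):
u·v = (-1)·(-3) + (-2)·(-3) + (-5)·4 + (-3)·(-2) = 3 + 6 + (-20) + 6 = -5.
|u| = √((-1)² + (-2)² + (-5)² + (-3)²) = √39, |v| = √((-3)² + (-3)² + 4² + (-2)²) = √38, so |u||v| = √(39·38) = √1482.
cos θ = (u·v)/(|u||v|) = -5/√1482 ≈ -0.1299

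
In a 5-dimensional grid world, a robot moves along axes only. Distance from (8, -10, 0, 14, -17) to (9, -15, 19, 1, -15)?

Σ|x_i - y_i| = |8 - 9| + |-10 - (-15)| + |0 - 19| + |14 - 1| + |-17 - (-15)| = 1 + 5 + 19 + 13 + 2 = 40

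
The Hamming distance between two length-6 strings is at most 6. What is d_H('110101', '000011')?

Differing positions: 1, 2, 4, 5. Hamming distance = 4. The maximum possible Hamming distance for length-6 strings is 6, so d_H/6 = 4/6 ≈ 0.6667.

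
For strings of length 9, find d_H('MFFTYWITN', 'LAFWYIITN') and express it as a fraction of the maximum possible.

Differing positions: 1, 2, 4, 6. Hamming distance = 4. The maximum possible Hamming distance for length-9 strings is 9, so d_H/9 = 4/9 ≈ 0.4444.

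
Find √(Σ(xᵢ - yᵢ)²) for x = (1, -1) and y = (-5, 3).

√(Σ(x_i - y_i)²) = √((1 - (-5))² + (-1 - 3)²)
= √(6² + (-4)²) = √(36 + 16) = √52 ≈ 7.2111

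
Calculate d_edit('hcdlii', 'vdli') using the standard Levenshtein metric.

Let D[i][j] be the edit distance between the first i characters of 'hcdlii' and the first j characters of 'vdli', with D[i][0] = i, D[0][j] = j, and D[i][j] = D[i-1][j-1] if the characters match, else 1 + min(D[i-1][j], D[i][j-1], D[i-1][j-1]). Filling the table (rows: prefixes of 'hcdlii', columns: prefixes of 'vdli'):
     ε  v  d  l  i
  ε  0  1  2  3  4
  h  1  1  2  3  4
  c  2  2  2  3  4
  d  3  3  2  3  4
  l  4  4  3  2  3
  i  5  5  4  3  2
  i  6  6  5  4  3
The bottom-right entry gives D[6][4] = 3, so no sequence of fewer than 3 edits works. Backtracking through the table gives one optimal edit sequence (3 edits):
  hcdlii → cdlii (del h @1)
  cdlii → vdlii (sub c→v @1)
  vdlii → vdli (del i @4)
Edit distance = 3.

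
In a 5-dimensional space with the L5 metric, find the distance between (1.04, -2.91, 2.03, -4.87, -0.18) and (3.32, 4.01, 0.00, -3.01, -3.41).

(Σ|x_i - y_i|^5)^(1/5) = (|1.04 - 3.32|^5 + |-2.91 - 4.01|^5 + |2.03 - 0|^5 + |-4.87 - (-3.01)|^5 + |-0.18 - (-3.41)|^5)^(1/5)
= (2.28^5 + 6.92^5 + 2.03^5 + 1.86^5 + 3.23^5)^(1/5) ≈ (61.6133 + 15868.3026 + 34.4731 + 22.262 + 351.5706)^(1/5) = (16338.2216)^(1/5) ≈ 6.9605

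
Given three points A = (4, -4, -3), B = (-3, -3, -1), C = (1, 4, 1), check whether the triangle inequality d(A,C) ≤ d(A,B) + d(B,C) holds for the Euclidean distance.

d(A,B) = √(7² + 1² + 2²) = √54 ≈ 7.3485, d(B,C) = √(4² + 7² + 2²) = √69 ≈ 8.3066, d(A,C) = √(3² + 8² + 4²) = √89 ≈ 9.434.
d(A,C) ≈ 9.434 ≤ 7.3485 + 8.3066 = 15.6551. Triangle inequality is satisfied.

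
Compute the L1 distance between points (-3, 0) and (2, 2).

Σ|x_i - y_i| = |-3 - 2| + |0 - 2| = 5 + 2 = 7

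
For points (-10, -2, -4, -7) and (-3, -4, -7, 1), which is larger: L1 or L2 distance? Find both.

L1 = |-10 - (-3)| + |-2 - (-4)| + |-4 - (-7)| + |-7 - 1| = 7 + 2 + 3 + 8 = 20
L2 = √(7² + 2² + 3² + 8²) = √126 ≈ 11.225
L1 ≥ L2 always (equality iff movement is along one axis); L1 > L2 here.
Ratio L1/L2 = 20/√126 ≈ 1.7817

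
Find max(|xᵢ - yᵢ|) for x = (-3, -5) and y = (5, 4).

max(|x_i - y_i|) = max(|-3 - 5|, |-5 - 4|) = max(8, 9) = 9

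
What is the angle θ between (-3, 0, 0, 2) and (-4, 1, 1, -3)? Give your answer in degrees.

With u = (-3, 0, 0, 2), v = (-4, 1, 1, -3):
u·v = (-3)·(-4) + 0·1 + 0·1 + 2·(-3) = 12 + 0 + 0 + (-6) = 6.
|u| = √((-3)² + 0² + 0² + 2²) = √13, |v| = √((-4)² + 1² + 1² + (-3)²) = √27, so |u||v| = √(13·27) = √351.
cos θ = (u·v)/(|u||v|) = 6/√351 ≈ 0.320256
θ = arccos(0.320256) ≈ 71.32°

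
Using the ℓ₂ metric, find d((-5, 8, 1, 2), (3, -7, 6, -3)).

√(Σ(x_i - y_i)²) = √((-5 - 3)² + (8 - (-7))² + (1 - 6)² + (2 - (-3))²)
= √((-8)² + 15² + (-5)² + 5²) = √(64 + 225 + 25 + 25) = √339 ≈ 18.412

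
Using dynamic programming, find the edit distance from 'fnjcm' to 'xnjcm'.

Let D[i][j] be the edit distance between the first i characters of 'fnjcm' and the first j characters of 'xnjcm', with D[i][0] = i, D[0][j] = j, and D[i][j] = D[i-1][j-1] if the characters match, else 1 + min(D[i-1][j], D[i][j-1], D[i-1][j-1]). Filling the table (rows: prefixes of 'fnjcm', columns: prefixes of 'xnjcm'):
     ε  x  n  j  c  m
  ε  0  1  2  3  4  5
  f  1  1  2  3  4  5
  n  2  2  1  2  3  4
  j  3  3  2  1  2  3
  c  4  4  3  2  1  2
  m  5  5  4  3  2  1
The bottom-right entry gives D[5][5] = 1, so no sequence of fewer than 1 edit works. Backtracking through the table gives one optimal edit sequence (1 edit):
  fnjcm → xnjcm (sub f→x @1)
Edit distance = 1.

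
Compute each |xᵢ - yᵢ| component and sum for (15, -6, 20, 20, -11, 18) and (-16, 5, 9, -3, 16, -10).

Σ|x_i - y_i| = |15 - (-16)| + |-6 - 5| + |20 - 9| + |20 - (-3)| + |-11 - 16| + |18 - (-10)| = 31 + 11 + 11 + 23 + 27 + 28 = 131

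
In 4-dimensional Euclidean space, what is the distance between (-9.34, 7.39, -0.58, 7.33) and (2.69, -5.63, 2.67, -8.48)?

√(Σ(x_i - y_i)²) = √((-9.34 - 2.69)² + (7.39 - (-5.63))² + (-0.58 - 2.67)² + (7.33 - (-8.48))²)
= √((-12.03)² + 13.02² + (-3.25)² + 15.81²) = √(144.7209 + 169.5204 + 10.5625 + 249.9561) = √574.7599 ≈ 23.9742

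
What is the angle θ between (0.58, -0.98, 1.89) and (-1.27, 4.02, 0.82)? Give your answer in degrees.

With u = (0.58, -0.98, 1.89), v = (-1.27, 4.02, 0.82):
u·v = 0.58·(-1.27) + (-0.98)·4.02 + 1.89·0.82 = (-0.7366) + (-3.9396) + 1.5498 = -3.1264.
|u| = √(0.58² + (-0.98)² + 1.89²) = √(0.3364 + 0.9604 + 3.5721) = √4.8689, |v| = √((-1.27)² + 4.02² + 0.82²) = √(1.6129 + 16.1604 + 0.6724) = √18.4457.
cos θ = (u·v)/(|u||v|) = -3.1264/(√4.8689·√18.4457) ≈ -0.329899
θ = arccos(-0.329899) ≈ 109.26°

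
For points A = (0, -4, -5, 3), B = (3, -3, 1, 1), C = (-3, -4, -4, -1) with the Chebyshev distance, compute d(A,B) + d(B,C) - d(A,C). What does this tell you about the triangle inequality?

d(A,B) = max(3, 1, 6, 2) = 6, d(B,C) = max(6, 1, 5, 2) = 6, d(A,C) = max(3, 0, 1, 4) = 4.
d(A,B) + d(B,C) - d(A,C) = 6 + 6 - 4 = 12 - 4 = 8. This is ≥ 0, so the triangle inequality holds for these points.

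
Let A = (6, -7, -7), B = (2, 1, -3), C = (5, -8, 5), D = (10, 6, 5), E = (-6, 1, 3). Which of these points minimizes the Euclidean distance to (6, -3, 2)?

Distances: d(A) ≈ 9.8489, d(B) ≈ 7.5498, d(C) ≈ 5.9161, d(D) ≈ 10.2956, d(E) ≈ 12.6886. Nearest: C = (5, -8, 5) with distance 5.9161.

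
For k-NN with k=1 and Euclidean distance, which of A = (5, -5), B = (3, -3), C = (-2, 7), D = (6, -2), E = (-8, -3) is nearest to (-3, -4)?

Distances: d(A) ≈ 8.0623, d(B) ≈ 6.0828, d(C) ≈ 11.0454, d(D) ≈ 9.2195, d(E) ≈ 5.099. Nearest: E = (-8, -3) with distance 5.099.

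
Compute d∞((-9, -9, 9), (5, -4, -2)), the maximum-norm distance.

max(|x_i - y_i|) = max(|-9 - 5|, |-9 - (-4)|, |9 - (-2)|) = max(14, 5, 11) = 14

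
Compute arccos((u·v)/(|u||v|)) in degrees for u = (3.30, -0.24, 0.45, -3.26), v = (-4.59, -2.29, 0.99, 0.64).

With u = (3.30, -0.24, 0.45, -3.26), v = (-4.59, -2.29, 0.99, 0.64):
u·v = 3.3·(-4.59) + (-0.24)·(-2.29) + 0.45·0.99 + (-3.26)·0.64 = (-15.147) + 0.5496 + 0.4455 + (-2.0864) = -16.2383.
|u| = √(3.3² + (-0.24)² + 0.45² + (-3.26)²) = √(10.89 + 0.0576 + 0.2025 + 10.6276) = √21.7777, |v| = √((-4.59)² + (-2.29)² + 0.99² + 0.64²) = √(21.0681 + 5.2441 + 0.9801 + 0.4096) = √27.7019.
cos θ = (u·v)/(|u||v|) = -16.2383/(√21.7777·√27.7019) ≈ -0.661119
θ = arccos(-0.661119) ≈ 131.39°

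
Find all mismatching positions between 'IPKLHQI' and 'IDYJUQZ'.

Differing positions: 2, 3, 4, 5, 7. Hamming distance = 5.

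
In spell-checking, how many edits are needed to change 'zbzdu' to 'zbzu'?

Let D[i][j] be the edit distance between the first i characters of 'zbzdu' and the first j characters of 'zbzu', with D[i][0] = i, D[0][j] = j, and D[i][j] = D[i-1][j-1] if the characters match, else 1 + min(D[i-1][j], D[i][j-1], D[i-1][j-1]). Filling the table (rows: prefixes of 'zbzdu', columns: prefixes of 'zbzu'):
     ε  z  b  z  u
  ε  0  1  2  3  4
  z  1  0  1  2  3
  b  2  1  0  1  2
  z  3  2  1  0  1
  d  4  3  2  1  1
  u  5  4  3  2  1
The bottom-right entry gives D[5][4] = 1, so no sequence of fewer than 1 edit works. Backtracking through the table gives one optimal edit sequence (1 edit):
  zbzdu → zbzu (del d @4)
Edit distance = 1.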